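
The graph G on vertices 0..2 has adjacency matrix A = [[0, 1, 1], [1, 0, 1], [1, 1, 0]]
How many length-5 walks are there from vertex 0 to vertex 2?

11

The number of length-5 walks from vertex 0 to vertex 2 is entry (0,2) of A⁵, where A is the adjacency matrix.
A² = [[2, 1, 1], [1, 2, 1], [1, 1, 2]]
A³ = [[2, 3, 3], [3, 2, 3], [3, 3, 2]]
A⁴ = [[6, 5, 5], [5, 6, 5], [5, 5, 6]]
A⁵ = [[10, 11, 11], [11, 10, 11], [11, 11, 10]]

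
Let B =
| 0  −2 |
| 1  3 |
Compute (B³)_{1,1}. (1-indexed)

tr B = 3 and det B = 2, so the characteristic polynomial is λ² − (3)λ + (2) with roots 2 and 1.
Eigenvectors give P = [[1, −2], [−1, 1]] with P⁻¹ = [[−1, −2], [−1, −1]], and B = P·diag(2, 1)·P⁻¹.
Then B³ = P·diag(8, 1)·P⁻¹ = [[8, −2], [−8, 1]] · [[−1, −2], [−1, −1]] = [[−6, −14], [7, 15]].

−6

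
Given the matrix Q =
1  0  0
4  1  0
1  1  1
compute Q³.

Q = I + N where N = [[0, 0, 0], [4, 0, 0], [1, 1, 0]] is strictly lower-triangular, so N³ = 0.
(I + N)³ = I + 3·N + 3·N² = [[1, 0, 0], [12, 1, 0], [15, 3, 1]].

[[1, 0, 0], [12, 1, 0], [15, 3, 1]]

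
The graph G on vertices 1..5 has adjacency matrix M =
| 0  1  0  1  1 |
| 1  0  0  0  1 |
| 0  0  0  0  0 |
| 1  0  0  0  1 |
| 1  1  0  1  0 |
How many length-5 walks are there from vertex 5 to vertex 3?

0

The number of length-5 walks from vertex 5 to vertex 3 is entry (5,3) of M⁵, where M is the adjacency matrix.
M² = [[3, 1, 0, 1, 2], [1, 2, 0, 2, 1], [0, 0, 0, 0, 0], [1, 2, 0, 2, 1], [2, 1, 0, 1, 3]]
M³ = [[4, 5, 0, 5, 5], [5, 2, 0, 2, 5], [0, 0, 0, 0, 0], [5, 2, 0, 2, 5], [5, 5, 0, 5, 4]]
M⁴ = [[15, 9, 0, 9, 14], [9, 10, 0, 10, 9], [0, 0, 0, 0, 0], [9, 10, 0, 10, 9], [14, 9, 0, 9, 15]]
M⁵ = [[32, 29, 0, 29, 33], [29, 18, 0, 18, 29], [0, 0, 0, 0, 0], [29, 18, 0, 18, 29], [33, 29, 0, 29, 32]]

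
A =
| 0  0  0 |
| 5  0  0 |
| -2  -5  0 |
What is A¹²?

[[0, 0, 0], [0, 0, 0], [0, 0, 0]]

A is strictly triangular, hence nilpotent: A³ = 0, so A¹² = 0.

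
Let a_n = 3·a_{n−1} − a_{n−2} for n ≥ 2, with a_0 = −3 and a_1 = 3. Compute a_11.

With companion matrix T = [[3, −1], [1, 0]], [a_n, a_{n−1}]ᵀ = T·[a_{n−1}, a_{n−2}]ᵀ, so [a_11, a_10]ᵀ = T¹⁰·[a_1, a_0]ᵀ.
T¹⁰ = [[17711, −6765], [6765, −2584]], giving [a_11, a_10]ᵀ = [[73428], [28047]].

73428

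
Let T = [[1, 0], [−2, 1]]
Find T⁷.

T = I + N where N = [[0, 0], [−2, 0]] is strictly lower-triangular, so N² = 0.
(I + N)⁷ = I + 7·N = [[1, 0], [−14, 1]].

[[1, 0], [−14, 1]]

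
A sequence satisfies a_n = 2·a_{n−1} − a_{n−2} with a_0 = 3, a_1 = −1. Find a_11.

−41

With companion matrix A = [[2, −1], [1, 0]], [a_n, a_{n−1}]ᵀ = A·[a_{n−1}, a_{n−2}]ᵀ, so [a_11, a_10]ᵀ = A¹⁰·[a_1, a_0]ᵀ.
A¹⁰ = [[11, −10], [10, −9]], giving [a_11, a_10]ᵀ = [[−41], [−37]].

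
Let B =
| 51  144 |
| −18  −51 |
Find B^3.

tr B = 0 and det B = −9, so the characteristic polynomial is λ² − (0)λ + (−9) with roots −3 and 3.
Eigenvectors give P = [[−8, −3], [3, 1]] with P⁻¹ = [[1, 3], [−3, −8]], and B = P·diag(−3, 3)·P⁻¹.
Then B^3 = P·diag(−27, 27)·P⁻¹ = [[216, −81], [−81, 27]] · [[1, 3], [−3, −8]] = [[459, 1296], [−162, −459]].

[[459, 1296], [−162, −459]]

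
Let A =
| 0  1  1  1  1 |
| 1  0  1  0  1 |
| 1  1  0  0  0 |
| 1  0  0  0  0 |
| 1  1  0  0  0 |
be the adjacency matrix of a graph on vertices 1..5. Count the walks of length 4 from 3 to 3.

The number of length-4 walks from vertex 3 to vertex 3 is entry (3,3) of A^4, where A is the adjacency matrix.
A^2 = [[4, 2, 1, 0, 1], [2, 3, 1, 1, 1], [1, 1, 2, 1, 2], [0, 1, 1, 1, 1], [1, 1, 2, 1, 2]]
A^3 = [[4, 6, 6, 4, 6], [6, 4, 5, 2, 5], [6, 5, 2, 1, 2], [4, 2, 1, 0, 1], [6, 5, 2, 1, 2]]
A^4 = [[22, 16, 10, 4, 10], [16, 16, 10, 6, 10], [10, 10, 11, 6, 11], [4, 6, 6, 4, 6], [10, 10, 11, 6, 11]]

11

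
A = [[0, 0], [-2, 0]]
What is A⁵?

A is strictly triangular, hence nilpotent: A² = 0, so A⁵ = 0.

[[0, 0], [0, 0]]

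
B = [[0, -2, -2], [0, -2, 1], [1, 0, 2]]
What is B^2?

[[-2, 4, -6], [1, 4, 0], [2, -2, 2]]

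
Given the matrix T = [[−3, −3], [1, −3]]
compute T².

[[6, 18], [−6, 6]]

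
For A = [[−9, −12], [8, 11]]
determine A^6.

tr A = 2 and det A = −3, so the characteristic polynomial is λ² − (2)λ + (−3) with roots −1 and 3.
Eigenvectors give P = [[3, 1], [−2, −1]] with P⁻¹ = [[1, 1], [−2, −3]], and A = P·diag(−1, 3)·P⁻¹.
Then A^6 = P·diag(1, 729)·P⁻¹ = [[3, 729], [−2, −729]] · [[1, 1], [−2, −3]] = [[−1455, −2184], [1456, 2185]].

[[−1455, −2184], [1456, 2185]]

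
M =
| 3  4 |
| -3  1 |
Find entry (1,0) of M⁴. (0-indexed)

168

M² = [[-3, 16], [-12, -11]]
M³ = [[-57, 4], [-3, -59]]
M⁴ = [[-183, -224], [168, -71]]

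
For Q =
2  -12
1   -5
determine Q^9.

tr Q = -3 and det Q = 2, so the characteristic polynomial is λ² − (-3)λ + (2) with roots -2 and -1.
Eigenvectors give P = [[3, -4], [1, -1]] with P⁻¹ = [[-1, 4], [-1, 3]], and Q = P·diag(-2, -1)·P⁻¹.
Then Q^9 = P·diag(-512, -1)·P⁻¹ = [[-1536, 4], [-512, 1]] · [[-1, 4], [-1, 3]] = [[1532, -6132], [511, -2045]].

[[1532, -6132], [511, -2045]]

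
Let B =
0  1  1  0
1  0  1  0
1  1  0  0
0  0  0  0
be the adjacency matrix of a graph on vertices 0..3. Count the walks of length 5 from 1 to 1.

The number of length-5 walks from vertex 1 to vertex 1 is entry (1,1) of B⁵, where B is the adjacency matrix.
B² = [[2, 1, 1, 0], [1, 2, 1, 0], [1, 1, 2, 0], [0, 0, 0, 0]]
B³ = [[2, 3, 3, 0], [3, 2, 3, 0], [3, 3, 2, 0], [0, 0, 0, 0]]
B⁴ = [[6, 5, 5, 0], [5, 6, 5, 0], [5, 5, 6, 0], [0, 0, 0, 0]]
B⁵ = [[10, 11, 11, 0], [11, 10, 11, 0], [11, 11, 10, 0], [0, 0, 0, 0]]

10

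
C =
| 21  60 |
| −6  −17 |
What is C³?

[[261, 780], [−78, −233]]

tr C = 4 and det C = 3, so the characteristic polynomial is λ² − (4)λ + (3) with roots 1 and 3.
Eigenvectors give P = [[−3, 10], [1, −3]] with P⁻¹ = [[3, 10], [1, 3]], and C = P·diag(1, 3)·P⁻¹.
Then C³ = P·diag(1, 27)·P⁻¹ = [[−3, 270], [1, −81]] · [[3, 10], [1, 3]] = [[261, 780], [−78, −233]].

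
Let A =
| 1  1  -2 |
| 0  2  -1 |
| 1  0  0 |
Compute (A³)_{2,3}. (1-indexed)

A² = [[-1, 3, -3], [-1, 4, -2], [1, 1, -2]]
A³ = [[-4, 5, -1], [-3, 7, -2], [-1, 3, -3]]

-2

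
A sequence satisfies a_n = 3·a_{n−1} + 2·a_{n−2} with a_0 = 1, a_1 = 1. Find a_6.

With companion matrix A = [[3, 2], [1, 0]], [a_n, a_{n−1}]ᵀ = A·[a_{n−1}, a_{n−2}]ᵀ, so [a_6, a_5]ᵀ = A⁵·[a_1, a_0]ᵀ.
A⁵ = [[495, 278], [139, 78]], giving [a_6, a_5]ᵀ = [[773], [217]].

773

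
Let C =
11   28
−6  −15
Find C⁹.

tr C = −4 and det C = 3, so the characteristic polynomial is λ² − (−4)λ + (3) with roots −1 and −3.
Eigenvectors give P = [[7, −2], [−3, 1]] with P⁻¹ = [[1, 2], [3, 7]], and C = P·diag(−1, −3)·P⁻¹.
Then C⁹ = P·diag(−1, −19683)·P⁻¹ = [[−7, 39366], [3, −19683]] · [[1, 2], [3, 7]] = [[118091, 275548], [−59046, −137775]].

[[118091, 275548], [−59046, −137775]]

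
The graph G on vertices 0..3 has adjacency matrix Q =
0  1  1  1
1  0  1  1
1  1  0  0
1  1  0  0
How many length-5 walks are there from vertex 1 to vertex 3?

The number of length-5 walks from vertex 1 to vertex 3 is entry (1,3) of Q^5, where Q is the adjacency matrix.
Q^2 = [[3, 2, 1, 1], [2, 3, 1, 1], [1, 1, 2, 2], [1, 1, 2, 2]]
Q^3 = [[4, 5, 5, 5], [5, 4, 5, 5], [5, 5, 2, 2], [5, 5, 2, 2]]
Q^4 = [[15, 14, 9, 9], [14, 15, 9, 9], [9, 9, 10, 10], [9, 9, 10, 10]]
Q^5 = [[32, 33, 29, 29], [33, 32, 29, 29], [29, 29, 18, 18], [29, 29, 18, 18]]

29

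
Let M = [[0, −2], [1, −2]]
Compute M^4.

[[−4, 0], [0, −4]]

M^2 = [[−2, 4], [−2, 2]]
M^3 = [[4, −4], [2, 0]]
M^4 = [[−4, 0], [0, −4]]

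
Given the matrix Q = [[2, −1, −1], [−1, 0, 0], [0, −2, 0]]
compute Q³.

[[10, −1, −5], [−5, 0, 2], [4, −2, −2]]

Q² = [[5, 0, −2], [−2, 1, 1], [2, 0, 0]]
Q³ = [[10, −1, −5], [−5, 0, 2], [4, −2, −2]]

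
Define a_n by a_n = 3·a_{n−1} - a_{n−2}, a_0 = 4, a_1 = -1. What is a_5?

With companion matrix M = [[3, -1], [1, 0]], [a_n, a_{n−1}]ᵀ = M·[a_{n−1}, a_{n−2}]ᵀ, so [a_5, a_4]ᵀ = M⁴·[a_1, a_0]ᵀ.
M⁴ = [[55, -21], [21, -8]], giving [a_5, a_4]ᵀ = [[-139], [-53]].

-139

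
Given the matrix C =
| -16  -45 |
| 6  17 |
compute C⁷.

tr C = 1 and det C = -2, so the characteristic polynomial is λ² − (1)λ + (-2) with roots 2 and -1.
Eigenvectors give P = [[-5, -3], [2, 1]] with P⁻¹ = [[1, 3], [-2, -5]], and C = P·diag(2, -1)·P⁻¹.
Then C⁷ = P·diag(128, -1)·P⁻¹ = [[-640, 3], [256, -1]] · [[1, 3], [-2, -5]] = [[-646, -1935], [258, 773]].

[[-646, -1935], [258, 773]]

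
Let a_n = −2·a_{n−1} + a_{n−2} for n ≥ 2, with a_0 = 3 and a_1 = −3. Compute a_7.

With companion matrix B = [[−2, 1], [1, 0]], [a_n, a_{n−1}]ᵀ = B·[a_{n−1}, a_{n−2}]ᵀ, so [a_7, a_6]ᵀ = B⁶·[a_1, a_0]ᵀ.
B⁶ = [[169, −70], [−70, 29]], giving [a_7, a_6]ᵀ = [[−717], [297]].

−717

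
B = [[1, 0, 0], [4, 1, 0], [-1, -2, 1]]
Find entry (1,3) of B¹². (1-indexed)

B = I + N where N = [[0, 0, 0], [4, 0, 0], [-1, -2, 0]] is strictly lower-triangular, so N³ = 0.
(I + N)¹² = I + 12·N + 66·N² = [[1, 0, 0], [48, 1, 0], [-540, -24, 1]].

0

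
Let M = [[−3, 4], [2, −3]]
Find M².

[[17, −24], [−12, 17]]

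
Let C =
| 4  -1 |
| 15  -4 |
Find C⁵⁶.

[[1, 0], [0, 1]]

C² = I (check: tr C = 0 and det C = -1), so C⁵⁶ = I since 56 is even.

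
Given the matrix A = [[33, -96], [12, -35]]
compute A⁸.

[[-52479, 157440], [-19680, 59041]]

tr A = -2 and det A = -3, so the characteristic polynomial is λ² − (-2)λ + (-3) with roots 1 and -3.
Eigenvectors give P = [[-3, 8], [-1, 3]] with P⁻¹ = [[-3, 8], [-1, 3]], and A = P·diag(1, -3)·P⁻¹.
Then A⁸ = P·diag(1, 6561)·P⁻¹ = [[-3, 52488], [-1, 19683]] · [[-3, 8], [-1, 3]] = [[-52479, 157440], [-19680, 59041]].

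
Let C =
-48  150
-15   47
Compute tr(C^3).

tr C = -1 and det C = -6, so the characteristic polynomial is λ² − (-1)λ + (-6) with roots 2 and -3.
Eigenvectors give P = [[3, 10], [1, 3]] with P⁻¹ = [[-3, 10], [1, -3]], and C = P·diag(2, -3)·P⁻¹.
Then C^3 = P·diag(8, -27)·P⁻¹ = [[24, -270], [8, -81]] · [[-3, 10], [1, -3]] = [[-342, 1050], [-105, 323]].

-19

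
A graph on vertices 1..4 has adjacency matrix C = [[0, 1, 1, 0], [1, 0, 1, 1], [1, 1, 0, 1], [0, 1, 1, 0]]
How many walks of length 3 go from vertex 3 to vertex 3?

The number of length-3 walks from vertex 3 to vertex 3 is entry (3,3) of C³, where C is the adjacency matrix.
C² = [[2, 1, 1, 2], [1, 3, 2, 1], [1, 2, 3, 1], [2, 1, 1, 2]]
C³ = [[2, 5, 5, 2], [5, 4, 5, 5], [5, 5, 4, 5], [2, 5, 5, 2]]

4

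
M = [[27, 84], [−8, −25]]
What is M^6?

tr M = 2 and det M = −3, so the characteristic polynomial is λ² − (2)λ + (−3) with roots 3 and −1.
Eigenvectors give P = [[7, 3], [−2, −1]] with P⁻¹ = [[1, 3], [−2, −7]], and M = P·diag(3, −1)·P⁻¹.
Then M^6 = P·diag(729, 1)·P⁻¹ = [[5103, 3], [−1458, −1]] · [[1, 3], [−2, −7]] = [[5097, 15288], [−1456, −4367]].

[[5097, 15288], [−1456, −4367]]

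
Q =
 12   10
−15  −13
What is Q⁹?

[[40902, 40390], [−60585, −60073]]

tr Q = −1 and det Q = −6, so the characteristic polynomial is λ² − (−1)λ + (−6) with roots 2 and −3.
Eigenvectors give P = [[−1, −2], [1, 3]] with P⁻¹ = [[−3, −2], [1, 1]], and Q = P·diag(2, −3)·P⁻¹.
Then Q⁹ = P·diag(512, −19683)·P⁻¹ = [[−512, 39366], [512, −59049]] · [[−3, −2], [1, 1]] = [[40902, 40390], [−60585, −60073]].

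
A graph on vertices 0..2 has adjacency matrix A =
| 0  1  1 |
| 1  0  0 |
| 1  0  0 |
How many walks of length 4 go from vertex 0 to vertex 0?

The number of length-4 walks from vertex 0 to vertex 0 is entry (0,0) of A⁴, where A is the adjacency matrix.
A² = [[2, 0, 0], [0, 1, 1], [0, 1, 1]]
A³ = [[0, 2, 2], [2, 0, 0], [2, 0, 0]]
A⁴ = [[4, 0, 0], [0, 2, 2], [0, 2, 2]]

4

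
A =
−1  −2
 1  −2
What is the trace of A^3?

A^2 = [[−1, 6], [−3, 2]]
A^3 = [[7, −10], [5, 2]]

9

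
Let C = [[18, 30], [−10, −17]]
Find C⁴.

[[276, 390], [−130, −179]]

tr C = 1 and det C = −6, so the characteristic polynomial is λ² − (1)λ + (−6) with roots 3 and −2.
Eigenvectors give P = [[−2, −3], [1, 2]] with P⁻¹ = [[−2, −3], [1, 2]], and C = P·diag(3, −2)·P⁻¹.
Then C⁴ = P·diag(81, 16)·P⁻¹ = [[−162, −48], [81, 32]] · [[−2, −3], [1, 2]] = [[276, 390], [−130, −179]].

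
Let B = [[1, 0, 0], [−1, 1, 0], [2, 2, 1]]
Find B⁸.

[[1, 0, 0], [−8, 1, 0], [−40, 16, 1]]

B = I + N where N = [[0, 0, 0], [−1, 0, 0], [2, 2, 0]] is strictly lower-triangular, so N³ = 0.
(I + N)⁸ = I + 8·N + 28·N² = [[1, 0, 0], [−8, 1, 0], [−40, 16, 1]].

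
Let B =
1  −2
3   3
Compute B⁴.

B² = [[−5, −8], [12, 3]]
B³ = [[−29, −14], [21, −15]]
B⁴ = [[−71, 16], [−24, −87]]

[[−71, 16], [−24, −87]]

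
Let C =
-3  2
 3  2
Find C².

[[15, -2], [-3, 10]]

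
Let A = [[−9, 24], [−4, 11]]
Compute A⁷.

[[−4377, 13128], [−2188, 6563]]

tr A = 2 and det A = −3, so the characteristic polynomial is λ² − (2)λ + (−3) with roots −1 and 3.
Eigenvectors give P = [[−3, −2], [−1, −1]] with P⁻¹ = [[−1, 2], [1, −3]], and A = P·diag(−1, 3)·P⁻¹.
Then A⁷ = P·diag(−1, 2187)·P⁻¹ = [[3, −4374], [1, −2187]] · [[−1, 2], [1, −3]] = [[−4377, 13128], [−2188, 6563]].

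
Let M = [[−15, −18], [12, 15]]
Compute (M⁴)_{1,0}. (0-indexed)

0

tr M = 0 and det M = −9, so the characteristic polynomial is λ² − (0)λ + (−9) with roots −3 and 3.
Eigenvectors give P = [[3, −1], [−2, 1]] with P⁻¹ = [[1, 1], [2, 3]], and M = P·diag(−3, 3)·P⁻¹.
Then M⁴ = P·diag(81, 81)·P⁻¹ = [[243, −81], [−162, 81]] · [[1, 1], [2, 3]] = [[81, 0], [0, 81]].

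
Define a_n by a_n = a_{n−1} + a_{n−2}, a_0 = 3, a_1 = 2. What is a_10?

212

With companion matrix M = [[1, 1], [1, 0]], [a_n, a_{n−1}]ᵀ = M·[a_{n−1}, a_{n−2}]ᵀ, so [a_10, a_9]ᵀ = M^9·[a_1, a_0]ᵀ.
M^9 = [[55, 34], [34, 21]], giving [a_10, a_9]ᵀ = [[212], [131]].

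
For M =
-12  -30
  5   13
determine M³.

tr M = 1 and det M = -6, so the characteristic polynomial is λ² − (1)λ + (-6) with roots -2 and 3.
Eigenvectors give P = [[3, -2], [-1, 1]] with P⁻¹ = [[1, 2], [1, 3]], and M = P·diag(-2, 3)·P⁻¹.
Then M³ = P·diag(-8, 27)·P⁻¹ = [[-24, -54], [8, 27]] · [[1, 2], [1, 3]] = [[-78, -210], [35, 97]].

[[-78, -210], [35, 97]]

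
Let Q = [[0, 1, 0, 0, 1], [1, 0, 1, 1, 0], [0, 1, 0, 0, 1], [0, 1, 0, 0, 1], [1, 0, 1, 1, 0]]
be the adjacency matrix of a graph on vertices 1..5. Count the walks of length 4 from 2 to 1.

0

The number of length-4 walks from vertex 2 to vertex 1 is entry (2,1) of Q⁴, where Q is the adjacency matrix.
Q² = [[2, 0, 2, 2, 0], [0, 3, 0, 0, 3], [2, 0, 2, 2, 0], [2, 0, 2, 2, 0], [0, 3, 0, 0, 3]]
Q³ = [[0, 6, 0, 0, 6], [6, 0, 6, 6, 0], [0, 6, 0, 0, 6], [0, 6, 0, 0, 6], [6, 0, 6, 6, 0]]
Q⁴ = [[12, 0, 12, 12, 0], [0, 18, 0, 0, 18], [12, 0, 12, 12, 0], [12, 0, 12, 12, 0], [0, 18, 0, 0, 18]]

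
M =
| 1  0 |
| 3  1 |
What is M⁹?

[[1, 0], [27, 1]]

M = I + N where N = [[0, 0], [3, 0]] is strictly lower-triangular, so N² = 0.
(I + N)⁹ = I + 9·N = [[1, 0], [27, 1]].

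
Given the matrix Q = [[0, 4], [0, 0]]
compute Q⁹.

Q is strictly triangular, hence nilpotent: Q² = 0, so Q⁹ = 0.

[[0, 0], [0, 0]]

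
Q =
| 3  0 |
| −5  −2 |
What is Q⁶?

[[729, 0], [−665, 64]]

tr Q = 1 and det Q = −6, so the characteristic polynomial is λ² − (1)λ + (−6) with roots −2 and 3.
Eigenvectors give P = [[0, −1], [1, 1]] with P⁻¹ = [[1, 1], [−1, 0]], and Q = P·diag(−2, 3)·P⁻¹.
Then Q⁶ = P·diag(64, 729)·P⁻¹ = [[0, −729], [64, 729]] · [[1, 1], [−1, 0]] = [[729, 0], [−665, 64]].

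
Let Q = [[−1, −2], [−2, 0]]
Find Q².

[[5, 2], [2, 4]]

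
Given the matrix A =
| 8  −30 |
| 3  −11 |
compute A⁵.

[[278, −930], [93, −311]]

tr A = −3 and det A = 2, so the characteristic polynomial is λ² − (−3)λ + (2) with roots −1 and −2.
Eigenvectors give P = [[10, 3], [3, 1]] with P⁻¹ = [[1, −3], [−3, 10]], and A = P·diag(−1, −2)·P⁻¹.
Then A⁵ = P·diag(−1, −32)·P⁻¹ = [[−10, −96], [−3, −32]] · [[1, −3], [−3, 10]] = [[278, −930], [93, −311]].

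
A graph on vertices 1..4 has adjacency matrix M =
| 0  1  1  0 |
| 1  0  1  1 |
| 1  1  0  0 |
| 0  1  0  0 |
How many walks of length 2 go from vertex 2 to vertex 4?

The number of length-2 walks from vertex 2 to vertex 4 is entry (2,4) of M^2, where M is the adjacency matrix.
M^2 = [[2, 1, 1, 1], [1, 3, 1, 0], [1, 1, 2, 1], [1, 0, 1, 1]]

0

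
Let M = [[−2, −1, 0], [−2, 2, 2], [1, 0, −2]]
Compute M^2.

[[6, 0, −2], [2, 6, 0], [−4, −1, 4]]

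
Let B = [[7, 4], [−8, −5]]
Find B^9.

tr B = 2 and det B = −3, so the characteristic polynomial is λ² − (2)λ + (−3) with roots 3 and −1.
Eigenvectors give P = [[−1, −1], [1, 2]] with P⁻¹ = [[−2, −1], [1, 1]], and B = P·diag(3, −1)·P⁻¹.
Then B^9 = P·diag(19683, −1)·P⁻¹ = [[−19683, 1], [19683, −2]] · [[−2, −1], [1, 1]] = [[39367, 19684], [−39368, −19685]].

[[39367, 19684], [−39368, −19685]]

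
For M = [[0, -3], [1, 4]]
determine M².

[[-3, -12], [4, 13]]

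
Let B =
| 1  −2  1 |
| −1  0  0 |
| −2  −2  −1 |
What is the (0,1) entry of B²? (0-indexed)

−4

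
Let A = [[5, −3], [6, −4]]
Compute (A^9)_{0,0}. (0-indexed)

tr A = 1 and det A = −2, so the characteristic polynomial is λ² − (1)λ + (−2) with roots 2 and −1.
Eigenvectors give P = [[1, −1], [1, −2]] with P⁻¹ = [[2, −1], [1, −1]], and A = P·diag(2, −1)·P⁻¹.
Then A^9 = P·diag(512, −1)·P⁻¹ = [[512, 1], [512, 2]] · [[2, −1], [1, −1]] = [[1025, −513], [1026, −514]].

1025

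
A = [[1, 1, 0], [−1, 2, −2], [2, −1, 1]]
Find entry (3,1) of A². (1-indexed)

5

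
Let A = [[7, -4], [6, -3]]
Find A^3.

[[79, -52], [78, -51]]

tr A = 4 and det A = 3, so the characteristic polynomial is λ² − (4)λ + (3) with roots 3 and 1.
Eigenvectors give P = [[-1, 2], [-1, 3]] with P⁻¹ = [[-3, 2], [-1, 1]], and A = P·diag(3, 1)·P⁻¹.
Then A^3 = P·diag(27, 1)·P⁻¹ = [[-27, 2], [-27, 3]] · [[-3, 2], [-1, 1]] = [[79, -52], [78, -51]].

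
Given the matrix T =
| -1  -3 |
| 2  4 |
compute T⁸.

[[-509, -765], [510, 766]]

tr T = 3 and det T = 2, so the characteristic polynomial is λ² − (3)λ + (2) with roots 2 and 1.
Eigenvectors give P = [[1, 3], [-1, -2]] with P⁻¹ = [[-2, -3], [1, 1]], and T = P·diag(2, 1)·P⁻¹.
Then T⁸ = P·diag(256, 1)·P⁻¹ = [[256, 3], [-256, -2]] · [[-2, -3], [1, 1]] = [[-509, -765], [510, 766]].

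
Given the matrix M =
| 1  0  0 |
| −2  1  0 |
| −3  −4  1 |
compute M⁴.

M = I + N where N = [[0, 0, 0], [−2, 0, 0], [−3, −4, 0]] is strictly lower-triangular, so N³ = 0.
(I + N)⁴ = I + 4·N + 6·N² = [[1, 0, 0], [−8, 1, 0], [36, −16, 1]].

[[1, 0, 0], [−8, 1, 0], [36, −16, 1]]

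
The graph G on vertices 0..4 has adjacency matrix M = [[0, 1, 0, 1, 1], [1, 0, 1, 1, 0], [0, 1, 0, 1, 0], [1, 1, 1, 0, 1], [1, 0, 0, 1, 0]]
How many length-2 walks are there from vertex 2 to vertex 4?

The number of length-2 walks from vertex 2 to vertex 4 is entry (2,4) of M², where M is the adjacency matrix.
M² = [[3, 1, 2, 2, 1], [1, 3, 1, 2, 2], [2, 1, 2, 1, 1], [2, 2, 1, 4, 1], [1, 2, 1, 1, 2]]

1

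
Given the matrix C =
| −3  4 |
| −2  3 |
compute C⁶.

[[1, 0], [0, 1]]

C² = I (check: tr C = 0 and det C = −1), so C⁶ = I since 6 is even.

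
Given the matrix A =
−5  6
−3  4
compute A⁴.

tr A = −1 and det A = −2, so the characteristic polynomial is λ² − (−1)λ + (−2) with roots −2 and 1.
Eigenvectors give P = [[2, −1], [1, −1]] with P⁻¹ = [[1, −1], [1, −2]], and A = P·diag(−2, 1)·P⁻¹.
Then A⁴ = P·diag(16, 1)·P⁻¹ = [[32, −1], [16, −1]] · [[1, −1], [1, −2]] = [[31, −30], [15, −14]].

[[31, −30], [15, −14]]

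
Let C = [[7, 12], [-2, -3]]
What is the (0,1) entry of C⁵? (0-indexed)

tr C = 4 and det C = 3, so the characteristic polynomial is λ² − (4)λ + (3) with roots 1 and 3.
Eigenvectors give P = [[-2, 3], [1, -1]] with P⁻¹ = [[1, 3], [1, 2]], and C = P·diag(1, 3)·P⁻¹.
Then C⁵ = P·diag(1, 243)·P⁻¹ = [[-2, 729], [1, -243]] · [[1, 3], [1, 2]] = [[727, 1452], [-242, -483]].

1452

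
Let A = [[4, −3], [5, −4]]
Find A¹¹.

[[4, −3], [5, −4]]

A² = I (check: tr A = 0 and det A = −1), so A¹¹ = A since 11 is odd.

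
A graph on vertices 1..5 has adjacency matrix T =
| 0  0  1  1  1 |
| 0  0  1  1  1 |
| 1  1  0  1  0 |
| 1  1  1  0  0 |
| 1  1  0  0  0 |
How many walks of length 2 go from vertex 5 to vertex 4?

The number of length-2 walks from vertex 5 to vertex 4 is entry (5,4) of T², where T is the adjacency matrix.
T² = [[3, 3, 1, 1, 0], [3, 3, 1, 1, 0], [1, 1, 3, 2, 2], [1, 1, 2, 3, 2], [0, 0, 2, 2, 2]]

2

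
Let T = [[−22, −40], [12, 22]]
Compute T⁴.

[[16, 0], [0, 16]]

tr T = 0 and det T = −4, so the characteristic polynomial is λ² − (0)λ + (−4) with roots −2 and 2.
Eigenvectors give P = [[−2, −5], [1, 3]] with P⁻¹ = [[−3, −5], [1, 2]], and T = P·diag(−2, 2)·P⁻¹.
Then T⁴ = P·diag(16, 16)·P⁻¹ = [[−32, −80], [16, 48]] · [[−3, −5], [1, 2]] = [[16, 0], [0, 16]].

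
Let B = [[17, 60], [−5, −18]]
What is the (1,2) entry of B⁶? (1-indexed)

−7980

tr B = −1 and det B = −6, so the characteristic polynomial is λ² − (−1)λ + (−6) with roots 2 and −3.
Eigenvectors give P = [[4, 3], [−1, −1]] with P⁻¹ = [[1, 3], [−1, −4]], and B = P·diag(2, −3)·P⁻¹.
Then B⁶ = P·diag(64, 729)·P⁻¹ = [[256, 2187], [−64, −729]] · [[1, 3], [−1, −4]] = [[−1931, −7980], [665, 2724]].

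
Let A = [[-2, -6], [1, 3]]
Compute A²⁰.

A² = A (a projection; rank 1, trace 1), so A²⁰ = A.

[[-2, -6], [1, 3]]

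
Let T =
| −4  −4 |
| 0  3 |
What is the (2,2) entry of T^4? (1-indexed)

T^2 = [[16, 4], [0, 9]]
T^3 = [[−64, −52], [0, 27]]
T^4 = [[256, 100], [0, 81]]

81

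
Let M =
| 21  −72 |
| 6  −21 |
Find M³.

tr M = 0 and det M = −9, so the characteristic polynomial is λ² − (0)λ + (−9) with roots 3 and −3.
Eigenvectors give P = [[4, 3], [1, 1]] with P⁻¹ = [[1, −3], [−1, 4]], and M = P·diag(3, −3)·P⁻¹.
Then M³ = P·diag(27, −27)·P⁻¹ = [[108, −81], [27, −27]] · [[1, −3], [−1, 4]] = [[189, −648], [54, −189]].

[[189, −648], [54, −189]]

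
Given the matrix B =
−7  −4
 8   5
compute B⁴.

tr B = −2 and det B = −3, so the characteristic polynomial is λ² − (−2)λ + (−3) with roots 1 and −3.
Eigenvectors give P = [[−1, 1], [2, −1]] with P⁻¹ = [[1, 1], [2, 1]], and B = P·diag(1, −3)·P⁻¹.
Then B⁴ = P·diag(1, 81)·P⁻¹ = [[−1, 81], [2, −81]] · [[1, 1], [2, 1]] = [[161, 80], [−160, −79]].

[[161, 80], [−160, −79]]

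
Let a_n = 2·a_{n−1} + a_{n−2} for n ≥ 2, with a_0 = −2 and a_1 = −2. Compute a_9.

With companion matrix A = [[2, 1], [1, 0]], [a_n, a_{n−1}]ᵀ = A·[a_{n−1}, a_{n−2}]ᵀ, so [a_9, a_8]ᵀ = A⁸·[a_1, a_0]ᵀ.
A⁸ = [[985, 408], [408, 169]], giving [a_9, a_8]ᵀ = [[−2786], [−1154]].

−2786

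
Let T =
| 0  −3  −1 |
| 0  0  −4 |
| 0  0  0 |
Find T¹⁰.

T is strictly triangular, hence nilpotent: T³ = 0, so T¹⁰ = 0.

[[0, 0, 0], [0, 0, 0], [0, 0, 0]]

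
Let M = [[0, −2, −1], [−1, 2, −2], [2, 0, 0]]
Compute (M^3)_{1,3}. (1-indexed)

8

M^2 = [[0, −4, 4], [−6, 6, −3], [0, −4, −2]]
M^3 = [[12, −8, 8], [−12, 24, −6], [0, −8, 8]]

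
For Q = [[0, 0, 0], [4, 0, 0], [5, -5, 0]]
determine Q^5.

[[0, 0, 0], [0, 0, 0], [0, 0, 0]]

Q is strictly triangular, hence nilpotent: Q^3 = 0, so Q^5 = 0.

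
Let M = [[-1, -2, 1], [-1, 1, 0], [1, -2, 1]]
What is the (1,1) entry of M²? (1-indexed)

4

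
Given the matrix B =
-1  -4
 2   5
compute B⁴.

[[-79, -160], [80, 161]]

tr B = 4 and det B = 3, so the characteristic polynomial is λ² − (4)λ + (3) with roots 1 and 3.
Eigenvectors give P = [[2, -1], [-1, 1]] with P⁻¹ = [[1, 1], [1, 2]], and B = P·diag(1, 3)·P⁻¹.
Then B⁴ = P·diag(1, 81)·P⁻¹ = [[2, -81], [-1, 81]] · [[1, 1], [1, 2]] = [[-79, -160], [80, 161]].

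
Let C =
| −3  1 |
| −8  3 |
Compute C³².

[[1, 0], [0, 1]]

C² = I (check: tr C = 0 and det C = −1), so C³² = I since 32 is even.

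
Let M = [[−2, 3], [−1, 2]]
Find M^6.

M² = I (check: tr M = 0 and det M = −1), so M^6 = I since 6 is even.

[[1, 0], [0, 1]]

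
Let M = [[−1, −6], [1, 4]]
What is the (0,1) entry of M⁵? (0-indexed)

−186

tr M = 3 and det M = 2, so the characteristic polynomial is λ² − (3)λ + (2) with roots 2 and 1.
Eigenvectors give P = [[2, −3], [−1, 1]] with P⁻¹ = [[−1, −3], [−1, −2]], and M = P·diag(2, 1)·P⁻¹.
Then M⁵ = P·diag(32, 1)·P⁻¹ = [[64, −3], [−32, 1]] · [[−1, −3], [−1, −2]] = [[−61, −186], [31, 94]].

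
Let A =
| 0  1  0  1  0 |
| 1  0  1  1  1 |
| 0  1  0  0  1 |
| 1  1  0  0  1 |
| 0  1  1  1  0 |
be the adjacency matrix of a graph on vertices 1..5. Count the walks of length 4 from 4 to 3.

14

The number of length-4 walks from vertex 4 to vertex 3 is entry (4,3) of A⁴, where A is the adjacency matrix.
A² = [[2, 1, 1, 1, 2], [1, 4, 1, 2, 2], [1, 1, 2, 2, 1], [1, 2, 2, 3, 1], [2, 2, 1, 1, 3]]
A³ = [[2, 6, 3, 5, 3], [6, 6, 6, 7, 7], [3, 6, 2, 3, 5], [5, 7, 3, 4, 7], [3, 7, 5, 7, 4]]
A⁴ = [[11, 13, 9, 11, 14], [13, 26, 13, 19, 19], [9, 13, 11, 14, 11], [11, 19, 14, 19, 14], [14, 19, 11, 14, 19]]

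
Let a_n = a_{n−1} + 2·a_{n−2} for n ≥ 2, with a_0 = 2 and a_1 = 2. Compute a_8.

342

With companion matrix B = [[1, 2], [1, 0]], [a_n, a_{n−1}]ᵀ = B·[a_{n−1}, a_{n−2}]ᵀ, so [a_8, a_7]ᵀ = B⁷·[a_1, a_0]ᵀ.
B⁷ = [[85, 86], [43, 42]], giving [a_8, a_7]ᵀ = [[342], [170]].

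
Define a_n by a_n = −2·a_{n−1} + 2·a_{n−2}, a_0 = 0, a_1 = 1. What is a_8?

−896

With companion matrix T = [[−2, 2], [1, 0]], [a_n, a_{n−1}]ᵀ = T·[a_{n−1}, a_{n−2}]ᵀ, so [a_8, a_7]ᵀ = T^7·[a_1, a_0]ᵀ.
T^7 = [[−896, 656], [328, −240]], giving [a_8, a_7]ᵀ = [[−896], [328]].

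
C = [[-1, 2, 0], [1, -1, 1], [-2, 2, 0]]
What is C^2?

[[3, -4, 2], [-4, 5, -1], [4, -6, 2]]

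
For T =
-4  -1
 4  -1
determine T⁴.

T² = [[12, 5], [-20, -3]]
T³ = [[-28, -17], [68, 23]]
T⁴ = [[44, 45], [-180, -91]]

[[44, 45], [-180, -91]]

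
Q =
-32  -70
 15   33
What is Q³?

tr Q = 1 and det Q = -6, so the characteristic polynomial is λ² − (1)λ + (-6) with roots -2 and 3.
Eigenvectors give P = [[7, -2], [-3, 1]] with P⁻¹ = [[1, 2], [3, 7]], and Q = P·diag(-2, 3)·P⁻¹.
Then Q³ = P·diag(-8, 27)·P⁻¹ = [[-56, -54], [24, 27]] · [[1, 2], [3, 7]] = [[-218, -490], [105, 237]].

[[-218, -490], [105, 237]]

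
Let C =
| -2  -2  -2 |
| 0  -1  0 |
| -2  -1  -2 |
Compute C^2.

[[8, 8, 8], [0, 1, 0], [8, 7, 8]]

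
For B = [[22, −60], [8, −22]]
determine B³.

[[88, −240], [32, −88]]

tr B = 0 and det B = −4, so the characteristic polynomial is λ² − (0)λ + (−4) with roots −2 and 2.
Eigenvectors give P = [[−5, 3], [−2, 1]] with P⁻¹ = [[1, −3], [2, −5]], and B = P·diag(−2, 2)·P⁻¹.
Then B³ = P·diag(−8, 8)·P⁻¹ = [[40, 24], [16, 8]] · [[1, −3], [2, −5]] = [[88, −240], [32, −88]].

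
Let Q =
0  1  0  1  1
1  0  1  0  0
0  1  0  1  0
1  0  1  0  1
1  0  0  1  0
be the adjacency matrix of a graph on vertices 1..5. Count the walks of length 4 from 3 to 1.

11

The number of length-4 walks from vertex 3 to vertex 1 is entry (3,1) of Q⁴, where Q is the adjacency matrix.
Q² = [[3, 0, 2, 1, 1], [0, 2, 0, 2, 1], [2, 0, 2, 0, 1], [1, 2, 0, 3, 1], [1, 1, 1, 1, 2]]
Q³ = [[2, 5, 1, 6, 4], [5, 0, 4, 1, 2], [1, 4, 0, 5, 2], [6, 1, 5, 2, 4], [4, 2, 2, 4, 2]]
Q⁴ = [[15, 3, 11, 7, 8], [3, 9, 1, 11, 6], [11, 1, 9, 3, 6], [7, 11, 3, 15, 8], [8, 6, 6, 8, 8]]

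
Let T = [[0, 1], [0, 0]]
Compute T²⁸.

[[0, 0], [0, 0]]

T is strictly triangular, hence nilpotent: T² = 0, so T²⁸ = 0.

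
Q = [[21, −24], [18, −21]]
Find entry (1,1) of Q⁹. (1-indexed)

tr Q = 0 and det Q = −9, so the characteristic polynomial is λ² − (0)λ + (−9) with roots 3 and −3.
Eigenvectors give P = [[4, −1], [3, −1]] with P⁻¹ = [[1, −1], [3, −4]], and Q = P·diag(3, −3)·P⁻¹.
Then Q⁹ = P·diag(19683, −19683)·P⁻¹ = [[78732, 19683], [59049, 19683]] · [[1, −1], [3, −4]] = [[137781, −157464], [118098, −137781]].

137781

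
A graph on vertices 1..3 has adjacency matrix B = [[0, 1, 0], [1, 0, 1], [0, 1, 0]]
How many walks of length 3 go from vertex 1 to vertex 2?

2

The number of length-3 walks from vertex 1 to vertex 2 is entry (1,2) of B³, where B is the adjacency matrix.
B² = [[1, 0, 1], [0, 2, 0], [1, 0, 1]]
B³ = [[0, 2, 0], [2, 0, 2], [0, 2, 0]]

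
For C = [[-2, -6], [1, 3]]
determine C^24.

C² = C (a projection; rank 1, trace 1), so C^24 = C.

[[-2, -6], [1, 3]]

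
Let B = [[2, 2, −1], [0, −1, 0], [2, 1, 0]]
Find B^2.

[[2, 1, −2], [0, 1, 0], [4, 3, −2]]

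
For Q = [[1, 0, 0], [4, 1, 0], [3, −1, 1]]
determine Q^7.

[[1, 0, 0], [28, 1, 0], [−63, −7, 1]]

Q = I + N where N = [[0, 0, 0], [4, 0, 0], [3, −1, 0]] is strictly lower-triangular, so N^3 = 0.
(I + N)^7 = I + 7·N + 21·N^2 = [[1, 0, 0], [28, 1, 0], [−63, −7, 1]].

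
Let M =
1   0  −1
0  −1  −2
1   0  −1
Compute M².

[[0, 0, 0], [−2, 1, 4], [0, 0, 0]]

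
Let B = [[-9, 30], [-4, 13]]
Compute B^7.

tr B = 4 and det B = 3, so the characteristic polynomial is λ² − (4)λ + (3) with roots 3 and 1.
Eigenvectors give P = [[-5, 3], [-2, 1]] with P⁻¹ = [[1, -3], [2, -5]], and B = P·diag(3, 1)·P⁻¹.
Then B^7 = P·diag(2187, 1)·P⁻¹ = [[-10935, 3], [-4374, 1]] · [[1, -3], [2, -5]] = [[-10929, 32790], [-4372, 13117]].

[[-10929, 32790], [-4372, 13117]]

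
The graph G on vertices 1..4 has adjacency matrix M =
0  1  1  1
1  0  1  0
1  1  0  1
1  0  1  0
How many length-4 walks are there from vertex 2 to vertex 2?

The number of length-4 walks from vertex 2 to vertex 2 is entry (2,2) of M^4, where M is the adjacency matrix.
M^2 = [[3, 1, 2, 1], [1, 2, 1, 2], [2, 1, 3, 1], [1, 2, 1, 2]]
M^3 = [[4, 5, 5, 5], [5, 2, 5, 2], [5, 5, 4, 5], [5, 2, 5, 2]]
M^4 = [[15, 9, 14, 9], [9, 10, 9, 10], [14, 9, 15, 9], [9, 10, 9, 10]]

10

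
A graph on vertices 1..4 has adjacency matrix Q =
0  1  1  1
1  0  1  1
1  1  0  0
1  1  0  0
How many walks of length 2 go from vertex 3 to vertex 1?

The number of length-2 walks from vertex 3 to vertex 1 is entry (3,1) of Q^2, where Q is the adjacency matrix.
Q^2 = [[3, 2, 1, 1], [2, 3, 1, 1], [1, 1, 2, 2], [1, 1, 2, 2]]

1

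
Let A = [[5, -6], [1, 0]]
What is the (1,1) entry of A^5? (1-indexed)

665

tr A = 5 and det A = 6, so the characteristic polynomial is λ² − (5)λ + (6) with roots 3 and 2.
Eigenvectors give P = [[-3, 2], [-1, 1]] with P⁻¹ = [[-1, 2], [-1, 3]], and A = P·diag(3, 2)·P⁻¹.
Then A^5 = P·diag(243, 32)·P⁻¹ = [[-729, 64], [-243, 32]] · [[-1, 2], [-1, 3]] = [[665, -1266], [211, -390]].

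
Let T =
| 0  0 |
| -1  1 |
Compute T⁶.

T² = T (a projection; rank 1, trace 1), so T⁶ = T.

[[0, 0], [-1, 1]]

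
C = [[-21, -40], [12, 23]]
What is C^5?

tr C = 2 and det C = -3, so the characteristic polynomial is λ² − (2)λ + (-3) with roots -1 and 3.
Eigenvectors give P = [[-2, -5], [1, 3]] with P⁻¹ = [[-3, -5], [1, 2]], and C = P·diag(-1, 3)·P⁻¹.
Then C^5 = P·diag(-1, 243)·P⁻¹ = [[2, -1215], [-1, 729]] · [[-3, -5], [1, 2]] = [[-1221, -2440], [732, 1463]].

[[-1221, -2440], [732, 1463]]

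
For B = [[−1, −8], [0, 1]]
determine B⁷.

[[−1, −8], [0, 1]]

B² = I (check: tr B = 0 and det B = −1), so B⁷ = B since 7 is odd.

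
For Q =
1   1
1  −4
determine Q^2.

[[2, −3], [−3, 17]]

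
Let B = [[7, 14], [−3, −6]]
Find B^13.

[[7, 14], [−3, −6]]

B² = B (a projection; rank 1, trace 1), so B^13 = B.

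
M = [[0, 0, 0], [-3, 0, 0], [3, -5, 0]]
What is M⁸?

[[0, 0, 0], [0, 0, 0], [0, 0, 0]]

M is strictly triangular, hence nilpotent: M³ = 0, so M⁸ = 0.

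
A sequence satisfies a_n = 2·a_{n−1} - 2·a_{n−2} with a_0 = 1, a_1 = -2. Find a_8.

16

With companion matrix A = [[2, -2], [1, 0]], [a_n, a_{n−1}]ᵀ = A·[a_{n−1}, a_{n−2}]ᵀ, so [a_8, a_7]ᵀ = A⁷·[a_1, a_0]ᵀ.
A⁷ = [[0, 16], [-8, 16]], giving [a_8, a_7]ᵀ = [[16], [32]].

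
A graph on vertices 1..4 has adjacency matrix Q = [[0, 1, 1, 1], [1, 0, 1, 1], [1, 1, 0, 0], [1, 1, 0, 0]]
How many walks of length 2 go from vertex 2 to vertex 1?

The number of length-2 walks from vertex 2 to vertex 1 is entry (2,1) of Q^2, where Q is the adjacency matrix.
Q^2 = [[3, 2, 1, 1], [2, 3, 1, 1], [1, 1, 2, 2], [1, 1, 2, 2]]

2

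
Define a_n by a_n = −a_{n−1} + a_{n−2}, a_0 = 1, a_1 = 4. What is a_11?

301

With companion matrix T = [[−1, 1], [1, 0]], [a_n, a_{n−1}]ᵀ = T·[a_{n−1}, a_{n−2}]ᵀ, so [a_11, a_10]ᵀ = T¹⁰·[a_1, a_0]ᵀ.
T¹⁰ = [[89, −55], [−55, 34]], giving [a_11, a_10]ᵀ = [[301], [−186]].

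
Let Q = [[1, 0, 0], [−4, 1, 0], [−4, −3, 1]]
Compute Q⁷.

Q = I + N where N = [[0, 0, 0], [−4, 0, 0], [−4, −3, 0]] is strictly lower-triangular, so N³ = 0.
(I + N)⁷ = I + 7·N + 21·N² = [[1, 0, 0], [−28, 1, 0], [224, −21, 1]].

[[1, 0, 0], [−28, 1, 0], [224, −21, 1]]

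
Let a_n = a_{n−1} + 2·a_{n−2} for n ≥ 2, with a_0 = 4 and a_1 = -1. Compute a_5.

29

With companion matrix T = [[1, 2], [1, 0]], [a_n, a_{n−1}]ᵀ = T·[a_{n−1}, a_{n−2}]ᵀ, so [a_5, a_4]ᵀ = T⁴·[a_1, a_0]ᵀ.
T⁴ = [[11, 10], [5, 6]], giving [a_5, a_4]ᵀ = [[29], [19]].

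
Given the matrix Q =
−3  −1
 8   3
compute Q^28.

Q² = I (check: tr Q = 0 and det Q = −1), so Q^28 = I since 28 is even.

[[1, 0], [0, 1]]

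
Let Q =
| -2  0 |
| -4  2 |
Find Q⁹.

[[-512, 0], [-1024, 512]]

tr Q = 0 and det Q = -4, so the characteristic polynomial is λ² − (0)λ + (-4) with roots 2 and -2.
Eigenvectors give P = [[0, 1], [-1, 1]] with P⁻¹ = [[1, -1], [1, 0]], and Q = P·diag(2, -2)·P⁻¹.
Then Q⁹ = P·diag(512, -512)·P⁻¹ = [[0, -512], [-512, -512]] · [[1, -1], [1, 0]] = [[-512, 0], [-1024, 512]].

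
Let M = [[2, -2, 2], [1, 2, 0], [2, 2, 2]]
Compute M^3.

M^2 = [[6, -4, 8], [4, 2, 2], [10, 4, 8]]
M^3 = [[24, -4, 28], [14, 0, 12], [40, 4, 36]]

[[24, -4, 28], [14, 0, 12], [40, 4, 36]]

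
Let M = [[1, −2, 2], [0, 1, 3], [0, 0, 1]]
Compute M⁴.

[[1, −8, −28], [0, 1, 12], [0, 0, 1]]

M = I + N where N = [[0, −2, 2], [0, 0, 3], [0, 0, 0]] is strictly upper-triangular, so N³ = 0.
(I + N)⁴ = I + 4·N + 6·N² = [[1, −8, −28], [0, 1, 12], [0, 0, 1]].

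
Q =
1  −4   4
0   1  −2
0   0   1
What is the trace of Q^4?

3

Q = I + N where N = [[0, −4, 4], [0, 0, −2], [0, 0, 0]] is strictly upper-triangular, so N^3 = 0.
(I + N)^4 = I + 4·N + 6·N^2 = [[1, −16, 64], [0, 1, −8], [0, 0, 1]].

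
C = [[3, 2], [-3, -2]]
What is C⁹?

C² = C (a projection; rank 1, trace 1), so C⁹ = C.

[[3, 2], [-3, -2]]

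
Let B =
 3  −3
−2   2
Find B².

[[15, −15], [−10, 10]]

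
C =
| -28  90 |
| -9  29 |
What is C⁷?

[[-1162, 3870], [-387, 1289]]

tr C = 1 and det C = -2, so the characteristic polynomial is λ² − (1)λ + (-2) with roots -1 and 2.
Eigenvectors give P = [[10, 3], [3, 1]] with P⁻¹ = [[1, -3], [-3, 10]], and C = P·diag(-1, 2)·P⁻¹.
Then C⁷ = P·diag(-1, 128)·P⁻¹ = [[-10, 384], [-3, 128]] · [[1, -3], [-3, 10]] = [[-1162, 3870], [-387, 1289]].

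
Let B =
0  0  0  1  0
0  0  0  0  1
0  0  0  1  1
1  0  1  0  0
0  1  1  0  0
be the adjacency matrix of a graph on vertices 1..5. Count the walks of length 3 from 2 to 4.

1

The number of length-3 walks from vertex 2 to vertex 4 is entry (2,4) of B^3, where B is the adjacency matrix.
B^2 = [[1, 0, 1, 0, 0], [0, 1, 1, 0, 0], [1, 1, 2, 0, 0], [0, 0, 0, 2, 1], [0, 0, 0, 1, 2]]
B^3 = [[0, 0, 0, 2, 1], [0, 0, 0, 1, 2], [0, 0, 0, 3, 3], [2, 1, 3, 0, 0], [1, 2, 3, 0, 0]]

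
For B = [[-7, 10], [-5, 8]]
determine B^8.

[[-6049, 12610], [-6305, 12866]]

tr B = 1 and det B = -6, so the characteristic polynomial is λ² − (1)λ + (-6) with roots -2 and 3.
Eigenvectors give P = [[-2, 1], [-1, 1]] with P⁻¹ = [[-1, 1], [-1, 2]], and B = P·diag(-2, 3)·P⁻¹.
Then B^8 = P·diag(256, 6561)·P⁻¹ = [[-512, 6561], [-256, 6561]] · [[-1, 1], [-1, 2]] = [[-6049, 12610], [-6305, 12866]].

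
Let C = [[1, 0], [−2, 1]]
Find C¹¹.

C = I + N where N = [[0, 0], [−2, 0]] is strictly lower-triangular, so N² = 0.
(I + N)¹¹ = I + 11·N = [[1, 0], [−22, 1]].

[[1, 0], [−22, 1]]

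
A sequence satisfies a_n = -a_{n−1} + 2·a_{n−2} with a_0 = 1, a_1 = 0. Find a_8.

86

With companion matrix A = [[-1, 2], [1, 0]], [a_n, a_{n−1}]ᵀ = A·[a_{n−1}, a_{n−2}]ᵀ, so [a_8, a_7]ᵀ = A⁷·[a_1, a_0]ᵀ.
A⁷ = [[-85, 86], [43, -42]], giving [a_8, a_7]ᵀ = [[86], [-42]].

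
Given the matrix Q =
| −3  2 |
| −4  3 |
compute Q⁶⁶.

[[1, 0], [0, 1]]

Q² = I (check: tr Q = 0 and det Q = −1), so Q⁶⁶ = I since 66 is even.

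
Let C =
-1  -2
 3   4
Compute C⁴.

tr C = 3 and det C = 2, so the characteristic polynomial is λ² − (3)λ + (2) with roots 1 and 2.
Eigenvectors give P = [[1, -2], [-1, 3]] with P⁻¹ = [[3, 2], [1, 1]], and C = P·diag(1, 2)·P⁻¹.
Then C⁴ = P·diag(1, 16)·P⁻¹ = [[1, -32], [-1, 48]] · [[3, 2], [1, 1]] = [[-29, -30], [45, 46]].

[[-29, -30], [45, 46]]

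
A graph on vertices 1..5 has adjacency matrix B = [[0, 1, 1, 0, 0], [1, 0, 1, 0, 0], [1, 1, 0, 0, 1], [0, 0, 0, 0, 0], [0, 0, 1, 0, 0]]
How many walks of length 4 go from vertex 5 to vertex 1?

4

The number of length-4 walks from vertex 5 to vertex 1 is entry (5,1) of B^4, where B is the adjacency matrix.
B^2 = [[2, 1, 1, 0, 1], [1, 2, 1, 0, 1], [1, 1, 3, 0, 0], [0, 0, 0, 0, 0], [1, 1, 0, 0, 1]]
B^3 = [[2, 3, 4, 0, 1], [3, 2, 4, 0, 1], [4, 4, 2, 0, 3], [0, 0, 0, 0, 0], [1, 1, 3, 0, 0]]
B^4 = [[7, 6, 6, 0, 4], [6, 7, 6, 0, 4], [6, 6, 11, 0, 2], [0, 0, 0, 0, 0], [4, 4, 2, 0, 3]]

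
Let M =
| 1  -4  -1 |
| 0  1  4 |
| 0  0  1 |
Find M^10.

M = I + N where N = [[0, -4, -1], [0, 0, 4], [0, 0, 0]] is strictly upper-triangular, so N^3 = 0.
(I + N)^10 = I + 10·N + 45·N^2 = [[1, -40, -730], [0, 1, 40], [0, 0, 1]].

[[1, -40, -730], [0, 1, 40], [0, 0, 1]]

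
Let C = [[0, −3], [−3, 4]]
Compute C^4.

[[225, −408], [−408, 769]]

C^2 = [[9, −12], [−12, 25]]
C^3 = [[36, −75], [−75, 136]]
C^4 = [[225, −408], [−408, 769]]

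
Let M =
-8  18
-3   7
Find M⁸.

tr M = -1 and det M = -2, so the characteristic polynomial is λ² − (-1)λ + (-2) with roots -2 and 1.
Eigenvectors give P = [[-3, 2], [-1, 1]] with P⁻¹ = [[-1, 2], [-1, 3]], and M = P·diag(-2, 1)·P⁻¹.
Then M⁸ = P·diag(256, 1)·P⁻¹ = [[-768, 2], [-256, 1]] · [[-1, 2], [-1, 3]] = [[766, -1530], [255, -509]].

[[766, -1530], [255, -509]]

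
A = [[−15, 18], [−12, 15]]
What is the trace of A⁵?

0

tr A = 0 and det A = −9, so the characteristic polynomial is λ² − (0)λ + (−9) with roots 3 and −3.
Eigenvectors give P = [[1, 3], [1, 2]] with P⁻¹ = [[−2, 3], [1, −1]], and A = P·diag(3, −3)·P⁻¹.
Then A⁵ = P·diag(243, −243)·P⁻¹ = [[243, −729], [243, −486]] · [[−2, 3], [1, −1]] = [[−1215, 1458], [−972, 1215]].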